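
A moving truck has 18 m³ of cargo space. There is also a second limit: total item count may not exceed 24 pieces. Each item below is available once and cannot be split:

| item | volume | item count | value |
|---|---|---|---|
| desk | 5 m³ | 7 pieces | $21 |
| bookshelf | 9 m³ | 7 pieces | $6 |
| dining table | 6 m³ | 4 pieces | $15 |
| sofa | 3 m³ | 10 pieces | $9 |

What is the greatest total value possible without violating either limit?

$45

Feasible sets respecting both limits:
- desk+dining table+sofa: volume 14, item count 21, value 45
- desk+dining table: volume 11, item count 11, value 36
- desk+bookshelf+sofa: volume 17, item count 24, value 36
- desk+sofa: volume 8, item count 17, value 30
Best: $45.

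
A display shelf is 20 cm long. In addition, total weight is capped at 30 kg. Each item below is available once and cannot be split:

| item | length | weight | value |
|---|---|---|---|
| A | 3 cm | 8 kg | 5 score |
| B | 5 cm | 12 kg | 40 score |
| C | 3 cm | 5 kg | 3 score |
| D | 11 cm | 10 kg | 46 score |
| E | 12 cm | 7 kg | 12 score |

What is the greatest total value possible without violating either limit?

91 score

Feasible sets respecting both limits:
- A+B+D: length 19, weight 30, value 91
- B+C+D: length 19, weight 27, value 89
- B+D: length 16, weight 22, value 86
Best: 91 score.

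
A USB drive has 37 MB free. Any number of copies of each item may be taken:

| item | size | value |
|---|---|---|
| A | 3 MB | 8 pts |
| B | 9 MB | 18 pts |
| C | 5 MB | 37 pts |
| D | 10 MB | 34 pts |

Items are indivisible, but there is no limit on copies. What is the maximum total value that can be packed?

Best value-per-unit is C at 37/5, and filling with it alone uses size 7×5=35. No mix of the others beats 7×37 = 259.

259 pts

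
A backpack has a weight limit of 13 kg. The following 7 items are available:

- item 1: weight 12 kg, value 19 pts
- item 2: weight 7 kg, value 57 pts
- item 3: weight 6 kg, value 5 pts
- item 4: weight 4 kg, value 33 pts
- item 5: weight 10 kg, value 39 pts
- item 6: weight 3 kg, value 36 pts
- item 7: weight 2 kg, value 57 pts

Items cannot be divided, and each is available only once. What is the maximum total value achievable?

This is a 0/1 knapsack; check combinations near the capacity.
- item 2+item 6+item 7: weight 7+3+2=12, value 57+36+57=150
- item 2+item 4+item 7: weight 7+4+2=13, value 57+33+57=147
- item 4+item 6+item 7: weight 4+3+2=9, value 33+36+57=126
- item 2+item 7: weight 7+2=9, value 57+57=114
- item 3+item 6+item 7: weight 6+3+2=11, value 5+36+57=98
Best: 150 pts.

150 pts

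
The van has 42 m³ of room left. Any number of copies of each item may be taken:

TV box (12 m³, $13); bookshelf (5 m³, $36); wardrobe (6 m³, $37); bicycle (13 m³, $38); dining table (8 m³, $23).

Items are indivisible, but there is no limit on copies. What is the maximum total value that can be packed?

$290

Best value-per-unit is bookshelf at 36/5; filling with it alone gives 8×36 = 288.
Optimal mix: 6×bookshelf + 2×wardrobe → volume 42, value 290.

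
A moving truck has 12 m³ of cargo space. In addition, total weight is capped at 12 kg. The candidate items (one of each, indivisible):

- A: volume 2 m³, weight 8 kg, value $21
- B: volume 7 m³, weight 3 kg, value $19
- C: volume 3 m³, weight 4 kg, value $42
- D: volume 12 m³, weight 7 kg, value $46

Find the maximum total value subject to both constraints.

Feasible sets respecting both limits:
- A+C: volume 5, weight 12, value 63
- B+C: volume 10, weight 7, value 61
- D: volume 12, weight 7, value 46
- C: volume 3, weight 4, value 42
Best: $63.

$63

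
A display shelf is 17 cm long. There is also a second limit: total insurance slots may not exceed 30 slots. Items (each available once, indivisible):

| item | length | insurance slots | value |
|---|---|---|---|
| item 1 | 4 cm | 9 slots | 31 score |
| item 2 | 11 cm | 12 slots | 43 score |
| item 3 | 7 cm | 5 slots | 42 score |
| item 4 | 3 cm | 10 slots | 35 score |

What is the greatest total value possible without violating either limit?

Feasible sets respecting both limits:
- item 1+item 3+item 4: length 14, insurance slots 24, value 108
- item 2+item 4: length 14, insurance slots 22, value 78
- item 3+item 4: length 10, insurance slots 15, value 77
- item 1+item 2: length 15, insurance slots 21, value 74
Best: 108 score.

108 score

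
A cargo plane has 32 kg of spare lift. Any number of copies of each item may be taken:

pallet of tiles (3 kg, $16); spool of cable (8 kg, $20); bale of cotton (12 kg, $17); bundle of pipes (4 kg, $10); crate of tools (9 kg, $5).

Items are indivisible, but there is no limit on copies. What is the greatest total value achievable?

$160

Best value-per-unit is pallet of tiles at 16/3, and filling with it alone uses weight 10×3=30. No mix of the others beats 10×16 = 160.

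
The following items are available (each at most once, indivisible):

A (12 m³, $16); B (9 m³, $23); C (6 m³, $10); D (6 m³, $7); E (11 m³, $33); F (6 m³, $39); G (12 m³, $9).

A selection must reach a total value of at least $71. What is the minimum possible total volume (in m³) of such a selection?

17

Subsets with value ≥ 71, sorted by total volume:
- E+F: volume 17, value 72
- B+C+F: volume 21, value 72
- C+E+F: volume 23, value 82
- D+E+F: volume 23, value 79
Minimum volume: 17 m³.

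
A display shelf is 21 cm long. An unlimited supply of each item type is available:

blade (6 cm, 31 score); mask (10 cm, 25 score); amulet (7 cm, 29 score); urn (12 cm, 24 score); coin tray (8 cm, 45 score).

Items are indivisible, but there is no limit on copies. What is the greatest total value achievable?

Best value-per-unit is coin tray at 45/8; filling with it alone gives 2×45 = 90.
Optimal mix: 2×blade + 1×coin tray → length 20, value 107.

107 score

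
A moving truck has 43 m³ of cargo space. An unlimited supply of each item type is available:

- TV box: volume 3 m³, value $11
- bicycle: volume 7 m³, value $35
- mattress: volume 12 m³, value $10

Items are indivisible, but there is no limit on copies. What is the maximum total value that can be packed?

Best value-per-unit is bicycle at 35/7, and filling with it alone uses volume 6×7=42. No mix of the others beats 6×35 = 210.

$210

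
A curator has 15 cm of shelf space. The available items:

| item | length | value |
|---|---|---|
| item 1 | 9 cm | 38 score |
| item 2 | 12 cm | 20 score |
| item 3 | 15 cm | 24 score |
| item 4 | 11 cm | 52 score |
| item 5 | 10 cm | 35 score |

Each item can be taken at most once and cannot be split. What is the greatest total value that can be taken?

52 score

Check high-value combinations within 15 cm:
- item 4: length 11, value 52
- item 1: length 9, value 38
- item 5: length 10, value 35
- item 3: length 15, value 24
Best: 52 score.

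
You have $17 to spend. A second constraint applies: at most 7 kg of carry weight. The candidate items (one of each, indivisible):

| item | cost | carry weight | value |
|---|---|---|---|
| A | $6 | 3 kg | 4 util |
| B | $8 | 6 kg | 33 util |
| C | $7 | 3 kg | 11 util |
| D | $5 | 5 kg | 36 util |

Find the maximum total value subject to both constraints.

Feasible sets respecting both limits:
- D: cost 5, carry weight 5, value 36
- B: cost 8, carry weight 6, value 33
- A+C: cost 13, carry weight 6, value 15
Best: 36 util.

36 util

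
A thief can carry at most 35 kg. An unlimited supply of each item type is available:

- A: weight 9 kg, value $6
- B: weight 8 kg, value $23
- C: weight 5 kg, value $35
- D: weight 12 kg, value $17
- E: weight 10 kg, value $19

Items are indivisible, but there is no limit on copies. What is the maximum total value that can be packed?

$245

Best value-per-unit is C at 35/5, and filling with it alone uses weight 7×5=35. No mix of the others beats 7×35 = 245.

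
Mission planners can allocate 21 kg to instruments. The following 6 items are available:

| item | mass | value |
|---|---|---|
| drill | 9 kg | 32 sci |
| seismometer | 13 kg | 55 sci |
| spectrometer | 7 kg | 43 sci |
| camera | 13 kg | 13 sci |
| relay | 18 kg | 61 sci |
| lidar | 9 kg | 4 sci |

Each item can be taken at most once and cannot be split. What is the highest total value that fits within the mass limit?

Check high-value combinations within 21 kg:
- seismometer+spectrometer: mass 13+7=20, value 55+43=98
- drill+spectrometer: mass 9+7=16, value 32+43=75
- relay: mass 18, value 61
- spectrometer+camera: mass 7+13=20, value 43+13=56
Best: 98 sci.

98 sci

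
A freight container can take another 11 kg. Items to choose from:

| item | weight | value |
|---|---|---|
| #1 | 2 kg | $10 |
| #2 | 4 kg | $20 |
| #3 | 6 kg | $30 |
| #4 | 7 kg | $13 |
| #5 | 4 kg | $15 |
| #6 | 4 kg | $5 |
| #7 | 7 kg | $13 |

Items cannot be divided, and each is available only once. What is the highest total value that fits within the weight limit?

This is a 0/1 knapsack; check combinations near the capacity.
- #2+#3: weight 4+6=10, value 20+30=50
- #1+#2+#5: weight 2+4+4=10, value 10+20+15=45
- #3+#5: weight 6+4=10, value 30+15=45
Best: $50.

$50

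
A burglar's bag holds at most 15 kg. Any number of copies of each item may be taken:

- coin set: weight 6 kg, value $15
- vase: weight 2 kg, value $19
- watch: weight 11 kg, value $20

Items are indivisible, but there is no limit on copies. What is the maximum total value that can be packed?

$133

Best value-per-unit is vase at 19/2, and filling with it alone uses weight 7×2=14. No mix of the others beats 7×19 = 133.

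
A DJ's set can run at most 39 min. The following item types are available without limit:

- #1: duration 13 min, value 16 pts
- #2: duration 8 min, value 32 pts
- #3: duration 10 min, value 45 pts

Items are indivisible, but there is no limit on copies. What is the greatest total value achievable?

Best value-per-unit is #3 at 45/10; filling with it alone gives 3×45 = 135.
Optimal mix: 1×#2 + 3×#3 → duration 38, value 167.

167 pts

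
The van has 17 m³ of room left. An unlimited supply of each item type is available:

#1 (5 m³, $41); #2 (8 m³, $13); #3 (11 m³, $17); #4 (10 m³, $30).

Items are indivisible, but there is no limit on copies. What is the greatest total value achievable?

$123

Best value-per-unit is #1 at 41/5, and filling with it alone uses volume 3×5=15. No mix of the others beats 3×41 = 123.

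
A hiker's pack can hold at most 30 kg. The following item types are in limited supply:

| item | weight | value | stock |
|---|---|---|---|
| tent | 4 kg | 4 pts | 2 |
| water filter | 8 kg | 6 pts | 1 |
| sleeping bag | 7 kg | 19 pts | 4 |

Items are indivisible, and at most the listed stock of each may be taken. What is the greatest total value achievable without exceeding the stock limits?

Best selections within weight 30 and stock limits:
- 4×sleeping bag: weight 28, value 76
- 2×tent + 3×sleeping bag: weight 29, value 65
- 1×water filter + 3×sleeping bag: weight 29, value 63
- 1×tent + 3×sleeping bag: weight 25, value 61
Best: 76 pts.

76 pts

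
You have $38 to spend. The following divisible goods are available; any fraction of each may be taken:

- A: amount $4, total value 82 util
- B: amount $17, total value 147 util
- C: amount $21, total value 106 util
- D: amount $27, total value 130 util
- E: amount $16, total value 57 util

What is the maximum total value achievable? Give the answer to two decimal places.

314.81

Take in order of value per unit:
- A (82/4 per unit): all 4 → value 82, running total 82.00
- B (147/17 per unit): all 17 → value 147, running total 229.00
- C (106/21 per unit): 17 of 21 → value 17×106/21 = 85.8095, running total 314.81
Total 314.81.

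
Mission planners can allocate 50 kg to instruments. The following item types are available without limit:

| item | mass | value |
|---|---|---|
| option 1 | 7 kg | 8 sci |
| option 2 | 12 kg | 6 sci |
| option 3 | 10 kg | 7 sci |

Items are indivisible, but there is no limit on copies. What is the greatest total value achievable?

56 sci

Best value-per-unit is option 1 at 8/7, and filling with it alone uses mass 7×7=49. No mix of the others beats 7×8 = 56.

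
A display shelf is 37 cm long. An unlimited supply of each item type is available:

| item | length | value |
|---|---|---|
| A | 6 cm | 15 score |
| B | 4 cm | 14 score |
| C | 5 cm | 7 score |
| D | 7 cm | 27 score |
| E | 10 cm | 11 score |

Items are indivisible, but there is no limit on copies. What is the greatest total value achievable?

137 score

Best value-per-unit is D at 27/7; filling with it alone gives 5×27 = 135.
Optimal mix: 4×B + 3×D → length 37, value 137.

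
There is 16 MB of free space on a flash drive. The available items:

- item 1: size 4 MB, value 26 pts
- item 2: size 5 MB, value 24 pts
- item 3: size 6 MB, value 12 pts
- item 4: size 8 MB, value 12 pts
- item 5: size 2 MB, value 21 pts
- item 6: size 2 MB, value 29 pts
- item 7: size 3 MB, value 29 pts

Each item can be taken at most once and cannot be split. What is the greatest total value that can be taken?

This is a 0/1 knapsack; check combinations near the capacity.
- item 1+item 2+item 5+item 6+item 7: size 4+5+2+2+3=16, value 26+24+21+29+29=129
- item 1+item 2+item 6+item 7: size 4+5+2+3=14, value 26+24+29+29=108
- item 1+item 5+item 6+item 7: size 4+2+2+3=11, value 26+21+29+29=105
Best: 129 pts.

129 pts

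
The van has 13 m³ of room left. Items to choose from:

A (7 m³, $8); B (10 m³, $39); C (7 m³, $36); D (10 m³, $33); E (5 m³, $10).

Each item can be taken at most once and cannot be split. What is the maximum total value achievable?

$46

This is a 0/1 knapsack; check combinations near the capacity.
- C+E: volume 7+5=12, value 36+10=46
- B: volume 10, value 39
- C: volume 7, value 36
Best: $46.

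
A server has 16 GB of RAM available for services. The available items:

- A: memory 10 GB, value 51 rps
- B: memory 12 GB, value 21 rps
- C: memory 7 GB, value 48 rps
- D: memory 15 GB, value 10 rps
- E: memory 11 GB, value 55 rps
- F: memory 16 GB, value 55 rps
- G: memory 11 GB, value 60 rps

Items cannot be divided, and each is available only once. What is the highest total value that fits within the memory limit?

Check high-value combinations within 16 GB:
- G: memory 11, value 60
- E: memory 11, value 55
- F: memory 16, value 55
Best: 60 rps.

60 rps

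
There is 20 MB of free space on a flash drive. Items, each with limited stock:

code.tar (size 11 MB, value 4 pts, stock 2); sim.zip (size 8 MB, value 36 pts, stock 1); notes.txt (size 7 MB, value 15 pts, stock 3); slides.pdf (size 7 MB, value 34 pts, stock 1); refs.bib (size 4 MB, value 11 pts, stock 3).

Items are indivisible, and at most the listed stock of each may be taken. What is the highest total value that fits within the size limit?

Top feasible selections:
- 1×sim.zip + 1×slides.pdf + 1×refs.bib: size 19, value 81
- 1×sim.zip + 1×slides.pdf: size 15, value 70
Best: 81 pts.

81 pts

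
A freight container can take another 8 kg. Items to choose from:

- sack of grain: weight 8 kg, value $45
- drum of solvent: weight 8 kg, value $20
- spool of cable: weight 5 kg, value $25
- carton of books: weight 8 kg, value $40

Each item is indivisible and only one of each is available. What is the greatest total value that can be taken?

This is a 0/1 knapsack; check combinations near the capacity.
- sack of grain: weight 8, value 45
- carton of books: weight 8, value 40
- spool of cable: weight 5, value 25
- drum of solvent: weight 8, value 20
Best: $45.

$45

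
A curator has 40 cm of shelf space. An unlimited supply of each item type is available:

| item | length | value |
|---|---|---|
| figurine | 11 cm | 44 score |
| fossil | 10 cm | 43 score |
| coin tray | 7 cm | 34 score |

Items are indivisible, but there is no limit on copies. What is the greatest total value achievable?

Best value-per-unit is coin tray at 34/7; filling with it alone gives 5×34 = 170.
Optimal mix: 1×figurine + 4×coin tray → length 39, value 180.

180 score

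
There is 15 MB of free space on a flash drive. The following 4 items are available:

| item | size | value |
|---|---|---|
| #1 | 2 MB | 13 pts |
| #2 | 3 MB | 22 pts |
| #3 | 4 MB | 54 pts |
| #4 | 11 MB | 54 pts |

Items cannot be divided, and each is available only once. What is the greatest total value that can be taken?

108 pts

Check high-value combinations within 15 MB:
- #3+#4: size 4+11=15, value 54+54=108
- #1+#2+#3: size 2+3+4=9, value 13+22+54=89
- #2+#3: size 3+4=7, value 22+54=76
- #2+#4: size 3+11=14, value 22+54=76
- #1+#3: size 2+4=6, value 13+54=67
Best: 108 pts.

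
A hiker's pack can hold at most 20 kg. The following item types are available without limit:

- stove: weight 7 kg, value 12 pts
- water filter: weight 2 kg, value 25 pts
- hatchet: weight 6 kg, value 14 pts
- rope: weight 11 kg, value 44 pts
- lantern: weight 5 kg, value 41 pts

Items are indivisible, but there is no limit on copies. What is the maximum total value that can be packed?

Best value-per-unit is water filter at 25/2, and filling with it alone uses weight 10×2=20. No mix of the others beats 10×25 = 250.

250 pts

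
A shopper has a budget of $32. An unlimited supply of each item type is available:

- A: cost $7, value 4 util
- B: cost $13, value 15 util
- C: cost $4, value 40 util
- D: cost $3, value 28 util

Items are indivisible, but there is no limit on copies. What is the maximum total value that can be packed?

Best value-per-unit is C at 40/4, and filling with it alone uses cost 8×4=32. No mix of the others beats 8×40 = 320.

320 util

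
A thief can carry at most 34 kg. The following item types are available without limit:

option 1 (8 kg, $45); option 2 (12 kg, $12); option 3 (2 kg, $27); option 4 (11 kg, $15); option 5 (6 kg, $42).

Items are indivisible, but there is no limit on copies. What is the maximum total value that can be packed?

$459

Best value-per-unit is option 3 at 27/2, and filling with it alone uses weight 17×2=34. No mix of the others beats 17×27 = 459.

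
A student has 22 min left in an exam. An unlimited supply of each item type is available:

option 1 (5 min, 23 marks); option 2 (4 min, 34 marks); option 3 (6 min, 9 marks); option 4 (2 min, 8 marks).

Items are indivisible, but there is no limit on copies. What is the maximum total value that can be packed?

Best value-per-unit is option 2 at 34/4; filling with it alone gives 5×34 = 170.
Optimal mix: 5×option 2 + 1×option 4 → time 22, value 178.

178 marks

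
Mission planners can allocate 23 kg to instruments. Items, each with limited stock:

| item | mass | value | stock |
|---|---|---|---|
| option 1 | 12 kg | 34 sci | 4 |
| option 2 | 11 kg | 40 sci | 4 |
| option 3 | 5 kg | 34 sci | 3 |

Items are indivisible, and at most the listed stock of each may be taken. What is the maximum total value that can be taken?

Best selections within mass 23 and stock limits:
- 1×option 2 + 2×option 3: mass 21, value 108
- 3×option 3: mass 15, value 102
- 1×option 1 + 2×option 3: mass 22, value 102
Best: 108 sci.

108 sci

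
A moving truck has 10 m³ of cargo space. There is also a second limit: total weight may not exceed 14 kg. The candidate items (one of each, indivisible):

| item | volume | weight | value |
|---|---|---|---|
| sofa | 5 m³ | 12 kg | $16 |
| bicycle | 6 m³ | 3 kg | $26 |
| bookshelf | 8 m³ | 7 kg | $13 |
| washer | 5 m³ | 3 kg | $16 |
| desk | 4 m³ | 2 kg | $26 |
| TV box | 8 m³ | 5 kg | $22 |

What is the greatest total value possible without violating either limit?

$52

Feasible sets respecting both limits:
- bicycle+desk: volume 10, weight 5, value 52
- sofa+desk: volume 9, weight 14, value 42
- washer+desk: volume 9, weight 5, value 42
Best: $52.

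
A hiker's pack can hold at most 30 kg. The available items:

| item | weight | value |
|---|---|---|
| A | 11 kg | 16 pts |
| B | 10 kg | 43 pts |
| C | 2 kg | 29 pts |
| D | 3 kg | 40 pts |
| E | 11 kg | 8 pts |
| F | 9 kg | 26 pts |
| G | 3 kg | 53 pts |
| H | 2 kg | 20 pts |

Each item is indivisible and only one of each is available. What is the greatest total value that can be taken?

Check high-value combinations within 30 kg:
- B+C+D+F+G+H: weight 10+2+3+9+3+2=29, value 43+29+40+26+53+20=211
- B+C+D+F+G: weight 10+2+3+9+3=27, value 43+29+40+26+53=191
- B+C+D+G+H: weight 10+2+3+3+2=20, value 43+29+40+53+20=185
- A+C+D+F+G+H: weight 11+2+3+9+3+2=30, value 16+29+40+26+53+20=184
- B+D+F+G+H: weight 10+3+9+3+2=27, value 43+40+26+53+20=182
Best: 211 pts.

211 pts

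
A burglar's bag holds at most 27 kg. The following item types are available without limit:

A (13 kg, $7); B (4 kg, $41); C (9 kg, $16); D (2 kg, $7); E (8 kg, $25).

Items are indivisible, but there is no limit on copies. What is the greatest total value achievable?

$253

Best value-per-unit is B at 41/4; filling with it alone gives 6×41 = 246.
Optimal mix: 6×B + 1×D → weight 26, value 253.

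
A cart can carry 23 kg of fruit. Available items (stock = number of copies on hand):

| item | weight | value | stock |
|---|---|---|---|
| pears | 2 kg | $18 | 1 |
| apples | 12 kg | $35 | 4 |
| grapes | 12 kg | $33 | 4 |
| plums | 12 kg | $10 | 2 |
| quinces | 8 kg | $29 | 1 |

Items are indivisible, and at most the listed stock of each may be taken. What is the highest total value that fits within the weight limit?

$82

Top feasible selections:
- 1×pears + 1×apples + 1×quinces: weight 22, value 82
- 1×pears + 1×grapes + 1×quinces: weight 22, value 80
Best: $82.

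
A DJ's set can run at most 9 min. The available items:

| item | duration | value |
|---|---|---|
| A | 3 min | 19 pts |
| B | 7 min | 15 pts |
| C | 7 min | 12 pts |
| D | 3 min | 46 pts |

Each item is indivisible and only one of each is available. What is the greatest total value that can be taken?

65 pts

Check high-value combinations within 9 min:
- A+D: duration 3+3=6, value 19+46=65
- D: duration 3, value 46
- A: duration 3, value 19
Best: 65 pts.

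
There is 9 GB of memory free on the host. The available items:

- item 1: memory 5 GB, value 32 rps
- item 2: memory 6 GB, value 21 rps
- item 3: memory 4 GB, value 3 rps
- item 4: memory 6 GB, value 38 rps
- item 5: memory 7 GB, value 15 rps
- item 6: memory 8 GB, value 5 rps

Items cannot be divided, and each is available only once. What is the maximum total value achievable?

38 rps

Check high-value combinations within 9 GB:
- item 4: memory 6, value 38
- item 1+item 3: memory 5+4=9, value 32+3=35
- item 1: memory 5, value 32
- item 2: memory 6, value 21
Best: 38 rps.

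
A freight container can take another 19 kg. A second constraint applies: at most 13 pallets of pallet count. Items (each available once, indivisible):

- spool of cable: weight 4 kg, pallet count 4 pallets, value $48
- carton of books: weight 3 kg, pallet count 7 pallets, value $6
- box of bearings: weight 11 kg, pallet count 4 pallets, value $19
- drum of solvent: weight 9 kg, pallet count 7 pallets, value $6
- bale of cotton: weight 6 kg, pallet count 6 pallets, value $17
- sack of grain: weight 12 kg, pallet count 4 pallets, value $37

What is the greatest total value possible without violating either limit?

$85

Feasible sets respecting both limits:
- spool of cable+sack of grain: weight 16, pallet count 8, value 85
- spool of cable+box of bearings: weight 15, pallet count 8, value 67
- spool of cable+bale of cotton: weight 10, pallet count 10, value 65
Best: $85.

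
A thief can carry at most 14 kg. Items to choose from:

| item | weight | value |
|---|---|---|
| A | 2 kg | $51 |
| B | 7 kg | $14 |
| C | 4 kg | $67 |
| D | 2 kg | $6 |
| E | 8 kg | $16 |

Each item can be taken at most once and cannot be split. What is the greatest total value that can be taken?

$134

This is a 0/1 knapsack; check combinations near the capacity.
- A+C+E: weight 2+4+8=14, value 51+67+16=134
- A+B+C: weight 2+7+4=13, value 51+14+67=132
- A+C+D: weight 2+4+2=8, value 51+67+6=124
- A+C: weight 2+4=6, value 51+67=118
Best: $134.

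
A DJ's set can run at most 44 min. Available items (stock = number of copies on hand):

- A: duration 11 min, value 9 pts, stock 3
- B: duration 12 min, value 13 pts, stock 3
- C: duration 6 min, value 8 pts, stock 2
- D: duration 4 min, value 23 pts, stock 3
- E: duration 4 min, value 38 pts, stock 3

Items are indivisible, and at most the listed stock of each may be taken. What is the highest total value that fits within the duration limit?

204 pts

Top feasible selections:
- 1×B + 1×C + 3×D + 3×E: duration 42, value 204
- 1×A + 1×C + 3×D + 3×E: duration 41, value 200
- 2×C + 3×D + 3×E: duration 36, value 199
- 1×B + 3×D + 3×E: duration 36, value 196
Best: 204 pts.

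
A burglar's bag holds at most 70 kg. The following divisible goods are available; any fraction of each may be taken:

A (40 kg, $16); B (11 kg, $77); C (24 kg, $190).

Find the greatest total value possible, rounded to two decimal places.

281.00

Take in order of value per unit:
- C (190/24 per unit): all 24 → value 190, running total 190.00
- B (77/11 per unit): all 11 → value 77, running total 267.00
- A (16/40 per unit): 35 of 40 → value 35×16/40 = 14.0000, running total 281.00
Total 281.00.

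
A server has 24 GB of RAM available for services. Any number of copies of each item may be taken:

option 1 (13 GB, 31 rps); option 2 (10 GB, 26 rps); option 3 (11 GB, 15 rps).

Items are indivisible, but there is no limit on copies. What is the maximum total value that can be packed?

57 rps

Best value-per-unit is option 2 at 26/10; filling with it alone gives 2×26 = 52.
Optimal mix: 1×option 1 + 1×option 2 → memory 23, value 57.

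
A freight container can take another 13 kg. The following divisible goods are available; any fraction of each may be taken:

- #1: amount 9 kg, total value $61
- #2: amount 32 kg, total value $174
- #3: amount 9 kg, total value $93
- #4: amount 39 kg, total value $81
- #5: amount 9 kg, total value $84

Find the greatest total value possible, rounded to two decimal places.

130.33

Take in order of value per unit:
- #3 (93/9 per unit): all 9 → value 93, running total 93.00
- #5 (84/9 per unit): 4 of 9 → value 4×84/9 = 37.3333, running total 130.33
Total 130.33.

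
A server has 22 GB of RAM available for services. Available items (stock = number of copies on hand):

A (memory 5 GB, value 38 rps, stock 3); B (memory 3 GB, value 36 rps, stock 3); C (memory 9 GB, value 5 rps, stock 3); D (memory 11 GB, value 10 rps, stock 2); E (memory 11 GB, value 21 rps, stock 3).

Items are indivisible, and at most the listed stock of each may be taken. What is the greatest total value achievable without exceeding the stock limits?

Top feasible selections:
- 3×A + 2×B: memory 21, value 186
- 2×A + 3×B: memory 19, value 184
- 3×A + 1×B: memory 18, value 150
- 2×A + 2×B: memory 16, value 148
Best: 186 rps.

186 rps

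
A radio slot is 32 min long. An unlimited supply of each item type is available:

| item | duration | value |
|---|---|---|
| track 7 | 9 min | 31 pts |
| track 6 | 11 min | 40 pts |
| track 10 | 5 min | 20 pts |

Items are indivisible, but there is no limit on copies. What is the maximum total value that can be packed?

Best value-per-unit is track 10 at 20/5; filling with it alone gives 6×20 = 120.
Optimal mix: 2×track 6 + 2×track 10 → duration 32, value 120.

120 pts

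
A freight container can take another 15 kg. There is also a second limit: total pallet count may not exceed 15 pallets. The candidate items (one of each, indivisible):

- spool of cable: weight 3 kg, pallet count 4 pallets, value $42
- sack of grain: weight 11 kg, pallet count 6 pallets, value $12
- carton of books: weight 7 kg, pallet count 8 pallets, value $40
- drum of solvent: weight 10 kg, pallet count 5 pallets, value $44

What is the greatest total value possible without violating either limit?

$86

Feasible sets respecting both limits:
- spool of cable+drum of solvent: weight 13, pallet count 9, value 86
- spool of cable+carton of books: weight 10, pallet count 12, value 82
- spool of cable+sack of grain: weight 14, pallet count 10, value 54
Best: $86.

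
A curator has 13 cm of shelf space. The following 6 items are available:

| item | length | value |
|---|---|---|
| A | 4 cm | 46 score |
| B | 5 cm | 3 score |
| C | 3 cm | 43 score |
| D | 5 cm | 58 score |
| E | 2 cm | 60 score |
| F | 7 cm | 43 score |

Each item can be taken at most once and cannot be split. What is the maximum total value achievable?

Check high-value combinations within 13 cm:
- A+D+E: length 4+5+2=11, value 46+58+60=164
- C+D+E: length 3+5+2=10, value 43+58+60=161
- A+C+E: length 4+3+2=9, value 46+43+60=149
Best: 164 score.

164 score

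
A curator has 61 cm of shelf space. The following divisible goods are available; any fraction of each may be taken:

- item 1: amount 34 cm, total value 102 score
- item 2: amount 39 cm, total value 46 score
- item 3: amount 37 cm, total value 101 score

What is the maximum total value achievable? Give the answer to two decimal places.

175.70

Take in order of value per unit:
- item 1 (102/34 per unit): all 34 → value 102, running total 102.00
- item 3 (101/37 per unit): 27 of 37 → value 27×101/37 = 73.7027, running total 175.70
Total 175.70.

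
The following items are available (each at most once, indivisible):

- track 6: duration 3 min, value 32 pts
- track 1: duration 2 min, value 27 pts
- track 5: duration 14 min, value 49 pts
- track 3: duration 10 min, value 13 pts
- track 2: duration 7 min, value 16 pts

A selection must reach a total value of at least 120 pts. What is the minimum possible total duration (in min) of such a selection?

Subsets with value ≥ 120, sorted by total duration:
- track 6+track 1+track 5+track 2: duration 26, value 124
- track 6+track 1+track 5+track 3: duration 29, value 121
- track 6+track 1+track 5+track 3+track 2: duration 36, value 137
Minimum duration: 26 min.

26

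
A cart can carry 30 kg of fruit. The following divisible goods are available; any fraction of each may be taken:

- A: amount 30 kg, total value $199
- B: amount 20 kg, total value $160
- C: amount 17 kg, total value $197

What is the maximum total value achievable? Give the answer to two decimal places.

Take in order of value per unit:
- C (197/17 per unit): all 17 → value 197, running total 197.00
- B (160/20 per unit): 13 of 20 → value 13×160/20 = 104.0000, running total 301.00
Total 301.00.

301.00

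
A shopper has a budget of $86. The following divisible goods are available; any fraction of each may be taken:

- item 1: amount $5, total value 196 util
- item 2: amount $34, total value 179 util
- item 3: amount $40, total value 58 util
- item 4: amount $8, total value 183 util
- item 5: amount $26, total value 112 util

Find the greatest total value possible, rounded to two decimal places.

Take in order of value per unit:
- item 1 (196/5 per unit): all 5 → value 196, running total 196.00
- item 4 (183/8 per unit): all 8 → value 183, running total 379.00
- item 2 (179/34 per unit): all 34 → value 179, running total 558.00
- item 5 (112/26 per unit): all 26 → value 112, running total 670.00
- item 3 (58/40 per unit): 13 of 40 → value 13×58/40 = 18.8500, running total 688.85
Total 688.85.

688.85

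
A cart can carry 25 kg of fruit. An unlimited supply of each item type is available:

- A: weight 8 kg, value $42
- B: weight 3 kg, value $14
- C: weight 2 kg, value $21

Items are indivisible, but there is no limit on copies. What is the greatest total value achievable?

Best value-per-unit is C at 21/2, and filling with it alone uses weight 12×2=24. No mix of the others beats 12×21 = 252.

$252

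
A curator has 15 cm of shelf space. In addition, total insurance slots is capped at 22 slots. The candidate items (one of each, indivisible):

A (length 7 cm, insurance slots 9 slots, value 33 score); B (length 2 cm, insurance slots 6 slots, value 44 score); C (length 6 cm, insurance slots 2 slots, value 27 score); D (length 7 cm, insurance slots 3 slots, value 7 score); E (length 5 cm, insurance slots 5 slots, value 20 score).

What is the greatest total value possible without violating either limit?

Feasible sets respecting both limits:
- A+B+C: length 15, insurance slots 17, value 104
- A+B+E: length 14, insurance slots 20, value 97
- B+C+E: length 13, insurance slots 13, value 91
- B+C+D: length 15, insurance slots 11, value 78
Best: 104 score.

104 score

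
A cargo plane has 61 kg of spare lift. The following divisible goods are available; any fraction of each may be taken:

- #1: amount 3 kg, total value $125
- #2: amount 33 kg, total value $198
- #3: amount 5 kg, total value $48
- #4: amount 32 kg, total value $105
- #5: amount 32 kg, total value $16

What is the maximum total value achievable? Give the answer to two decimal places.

Take in order of value per unit:
- #1 (125/3 per unit): all 3 → value 125, running total 125.00
- #3 (48/5 per unit): all 5 → value 48, running total 173.00
- #2 (198/33 per unit): all 33 → value 198, running total 371.00
- #4 (105/32 per unit): 20 of 32 → value 20×105/32 = 65.6250, running total 436.63
Total 436.63.

436.63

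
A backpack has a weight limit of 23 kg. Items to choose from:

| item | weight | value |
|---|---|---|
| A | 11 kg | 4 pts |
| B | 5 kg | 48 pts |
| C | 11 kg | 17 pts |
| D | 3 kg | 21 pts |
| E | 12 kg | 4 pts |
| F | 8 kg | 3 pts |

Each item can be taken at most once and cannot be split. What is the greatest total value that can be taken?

86 pts

This is a 0/1 knapsack; check combinations near the capacity.
- B+C+D: weight 5+11+3=19, value 48+17+21=86
- A+B+D: weight 11+5+3=19, value 4+48+21=73
- B+D+E: weight 5+3+12=20, value 48+21+4=73
- B+D+F: weight 5+3+8=16, value 48+21+3=72
- B+D: weight 5+3=8, value 48+21=69
Best: 86 pts.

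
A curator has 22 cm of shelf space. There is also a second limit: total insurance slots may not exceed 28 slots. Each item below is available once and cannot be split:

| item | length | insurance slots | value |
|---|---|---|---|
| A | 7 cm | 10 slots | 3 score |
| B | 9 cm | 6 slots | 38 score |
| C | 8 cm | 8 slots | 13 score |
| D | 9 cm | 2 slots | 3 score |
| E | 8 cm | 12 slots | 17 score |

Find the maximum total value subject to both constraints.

Feasible sets respecting both limits:
- B+E: length 17, insurance slots 18, value 55
- B+C: length 17, insurance slots 14, value 51
- A+B: length 16, insurance slots 16, value 41
Best: 55 score.

55 score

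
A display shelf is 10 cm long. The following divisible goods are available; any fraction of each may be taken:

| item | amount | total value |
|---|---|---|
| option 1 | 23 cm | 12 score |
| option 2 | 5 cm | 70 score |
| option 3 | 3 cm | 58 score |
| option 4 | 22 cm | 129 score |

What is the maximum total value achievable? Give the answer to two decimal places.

139.73

Take in order of value per unit:
- option 3 (58/3 per unit): all 3 → value 58, running total 58.00
- option 2 (70/5 per unit): all 5 → value 70, running total 128.00
- option 4 (129/22 per unit): 2 of 22 → value 2×129/22 = 11.7273, running total 139.73
Total 139.73.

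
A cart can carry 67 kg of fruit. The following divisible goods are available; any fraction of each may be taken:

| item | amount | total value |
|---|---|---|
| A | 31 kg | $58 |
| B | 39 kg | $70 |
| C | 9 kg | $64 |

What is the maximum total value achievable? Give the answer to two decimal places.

Take in order of value per unit:
- C (64/9 per unit): all 9 → value 64, running total 64.00
- A (58/31 per unit): all 31 → value 58, running total 122.00
- B (70/39 per unit): 27 of 39 → value 27×70/39 = 48.4615, running total 170.46
Total 170.46.

170.46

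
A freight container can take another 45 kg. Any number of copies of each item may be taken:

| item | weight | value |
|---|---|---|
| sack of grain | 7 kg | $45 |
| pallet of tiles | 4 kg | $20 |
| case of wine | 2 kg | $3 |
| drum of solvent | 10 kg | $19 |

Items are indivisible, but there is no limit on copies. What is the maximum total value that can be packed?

$273

Best value-per-unit is sack of grain at 45/7; filling with it alone gives 6×45 = 270.
Optimal mix: 6×sack of grain + 1×case of wine → weight 44, value 273.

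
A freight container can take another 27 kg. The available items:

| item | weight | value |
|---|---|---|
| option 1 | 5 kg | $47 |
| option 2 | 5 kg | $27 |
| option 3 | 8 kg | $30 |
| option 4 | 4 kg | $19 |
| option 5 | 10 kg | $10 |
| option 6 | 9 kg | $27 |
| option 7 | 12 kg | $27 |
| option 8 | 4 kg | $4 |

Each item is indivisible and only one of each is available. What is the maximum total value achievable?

$131

Check high-value combinations within 27 kg:
- option 1+option 2+option 3+option 6: weight 5+5+8+9=27, value 47+27+30+27=131
- option 1+option 2+option 3+option 4+option 8: weight 5+5+8+4+4=26, value 47+27+30+19+4=127
- option 1+option 2+option 4+option 6+option 8: weight 5+5+4+9+4=27, value 47+27+19+27+4=124
Best: $131.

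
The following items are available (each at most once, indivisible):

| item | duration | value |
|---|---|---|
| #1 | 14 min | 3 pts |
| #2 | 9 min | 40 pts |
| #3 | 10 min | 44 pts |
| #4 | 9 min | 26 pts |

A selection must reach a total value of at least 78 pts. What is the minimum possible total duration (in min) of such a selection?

19

Subsets with value ≥ 78, sorted by total duration:
- #2+#3: duration 19, value 84
- #2+#3+#4: duration 28, value 110
- #1+#2+#3: duration 33, value 87
- #1+#2+#3+#4: duration 42, value 113
Minimum duration: 19 min.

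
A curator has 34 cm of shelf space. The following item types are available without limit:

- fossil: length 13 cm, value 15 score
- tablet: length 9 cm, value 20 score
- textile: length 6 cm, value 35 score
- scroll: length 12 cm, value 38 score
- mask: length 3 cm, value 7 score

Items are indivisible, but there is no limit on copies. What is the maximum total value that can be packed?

Best value-per-unit is textile at 35/6; filling with it alone gives 5×35 = 175.
Optimal mix: 5×textile + 1×mask → length 33, value 182.

182 score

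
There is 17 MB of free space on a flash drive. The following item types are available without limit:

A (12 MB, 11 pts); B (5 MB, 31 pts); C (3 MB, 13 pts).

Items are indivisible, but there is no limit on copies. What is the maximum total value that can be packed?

93 pts

Best value-per-unit is B at 31/5, and filling with it alone uses size 3×5=15. No mix of the others beats 3×31 = 93.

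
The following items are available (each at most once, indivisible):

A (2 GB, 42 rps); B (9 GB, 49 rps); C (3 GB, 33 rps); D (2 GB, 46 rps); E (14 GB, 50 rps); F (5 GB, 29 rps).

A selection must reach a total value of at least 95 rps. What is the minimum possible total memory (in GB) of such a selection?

Subsets with value ≥ 95, sorted by total memory:
- A+C+D: memory 7, value 121
- A+D+F: memory 9, value 117
- C+D+F: memory 10, value 108
- A+C+F: memory 10, value 104
Minimum memory: 7 GB.

7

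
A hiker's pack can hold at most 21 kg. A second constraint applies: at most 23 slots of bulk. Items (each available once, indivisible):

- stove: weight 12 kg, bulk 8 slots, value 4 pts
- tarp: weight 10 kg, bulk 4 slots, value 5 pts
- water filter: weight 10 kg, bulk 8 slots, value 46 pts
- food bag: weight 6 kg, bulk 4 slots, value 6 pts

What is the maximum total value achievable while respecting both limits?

Feasible sets respecting both limits:
- water filter+food bag: weight 16, bulk 12, value 52
- tarp+water filter: weight 20, bulk 12, value 51
- water filter: weight 10, bulk 8, value 46
- tarp+food bag: weight 16, bulk 8, value 11
Best: 52 pts.

52 pts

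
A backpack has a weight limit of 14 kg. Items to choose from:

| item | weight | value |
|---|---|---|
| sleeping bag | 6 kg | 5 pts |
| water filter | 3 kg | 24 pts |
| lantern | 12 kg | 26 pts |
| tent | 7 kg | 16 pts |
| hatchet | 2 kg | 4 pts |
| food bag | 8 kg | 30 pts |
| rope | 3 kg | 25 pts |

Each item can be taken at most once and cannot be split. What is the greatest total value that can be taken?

79 pts

Check high-value combinations within 14 kg:
- water filter+food bag+rope: weight 3+8+3=14, value 24+30+25=79
- water filter+tent+rope: weight 3+7+3=13, value 24+16+25=65
- hatchet+food bag+rope: weight 2+8+3=13, value 4+30+25=59
- water filter+hatchet+food bag: weight 3+2+8=13, value 24+4+30=58
- sleeping bag+water filter+hatchet+rope: weight 6+3+2+3=14, value 5+24+4+25=58
Best: 79 pts.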